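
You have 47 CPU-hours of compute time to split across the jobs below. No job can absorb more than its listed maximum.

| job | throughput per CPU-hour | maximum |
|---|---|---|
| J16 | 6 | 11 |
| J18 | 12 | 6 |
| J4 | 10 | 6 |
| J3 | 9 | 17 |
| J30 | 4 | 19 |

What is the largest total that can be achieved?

Rank by throughput per CPU-hour: J18 12 > J4 10 > J3 9 > J16 6 > J30 4.
J18 takes 6 to reach its cap of 6 ; 41 left.
J4 takes 6 to reach its cap of 6 ; 35 left.
J3 takes 17 to reach its cap of 17 ; 18 left.
Give J16 11 to hit its cap of 11 ; 7 left.
Only 7 left; J30 takes them to reach 7.
Total = 6×11 + 12×6 + 10×6 + 9×17 + 4×7 = 379.

379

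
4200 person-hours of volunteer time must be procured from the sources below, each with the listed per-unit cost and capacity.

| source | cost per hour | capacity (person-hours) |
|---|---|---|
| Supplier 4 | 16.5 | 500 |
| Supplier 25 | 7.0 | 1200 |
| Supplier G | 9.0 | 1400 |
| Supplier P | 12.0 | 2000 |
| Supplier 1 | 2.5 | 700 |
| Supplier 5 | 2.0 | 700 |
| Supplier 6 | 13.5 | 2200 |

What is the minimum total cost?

Fill from the cheapest source first.
Take 700 from Supplier 5 at 2.0 — need 3500 more.
Supplier 1 (2.5): use full 700 — 2800 person-hours to go.
Supplier 25 (7.0): use full 1200 — 1600 person-hours to go.
Supplier G at 9.0: take all 1400 person-hours — 200 still needed.
Take 200 from Supplier P at 12.0 to finish.
Supplier 6, Supplier 4: unused.
Cost = 700×2.0 + 700×2.5 + 1200×7.0 + 1400×9.0 + 200×12.0 = 26550.

26550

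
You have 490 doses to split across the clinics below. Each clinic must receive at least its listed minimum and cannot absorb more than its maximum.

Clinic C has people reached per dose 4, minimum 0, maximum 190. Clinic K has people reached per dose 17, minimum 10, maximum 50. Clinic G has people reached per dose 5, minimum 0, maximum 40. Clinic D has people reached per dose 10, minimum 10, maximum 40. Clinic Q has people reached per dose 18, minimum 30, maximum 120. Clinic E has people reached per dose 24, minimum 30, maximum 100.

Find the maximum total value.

6570

Meeting every minimum uses 0+10+0+10+30+30 = 80 doses, leaving 410.
Order the clinics by people reached per dose: Clinic E 24 > Clinic Q 18 > Clinic K 17 > Clinic D 10 > Clinic G 5 > Clinic C 4.
Give Clinic E 70 more to hit its cap of 100 ; 340 left.
Clinic Q takes 90 more to reach its cap of 120 ; 250 left.
Give Clinic K 40 more to hit its cap of 50 ; 210 left.
Clinic D: +30 to 40 (cap) ; 180 left.
Clinic G: +40 to 40 (cap) ; 140 left.
Only 140 left; Clinic C takes them to reach 140.
Total = 4×140 + 17×50 + 5×40 + 10×40 + 18×120 + 24×100 = 6570.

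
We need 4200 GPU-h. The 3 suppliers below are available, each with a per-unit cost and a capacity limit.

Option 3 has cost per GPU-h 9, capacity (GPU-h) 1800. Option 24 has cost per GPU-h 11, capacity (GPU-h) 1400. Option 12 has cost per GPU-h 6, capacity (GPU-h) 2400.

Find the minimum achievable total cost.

Cheapest first:
Option 12 at 6: take all 2400 GPU-h → 1800 still needed.
Option 3 at 9: take all 1800 GPU-h → 0 still needed.
Option 24: unused.
Cost = 2400×6 + 1800×9 = 30600.

30600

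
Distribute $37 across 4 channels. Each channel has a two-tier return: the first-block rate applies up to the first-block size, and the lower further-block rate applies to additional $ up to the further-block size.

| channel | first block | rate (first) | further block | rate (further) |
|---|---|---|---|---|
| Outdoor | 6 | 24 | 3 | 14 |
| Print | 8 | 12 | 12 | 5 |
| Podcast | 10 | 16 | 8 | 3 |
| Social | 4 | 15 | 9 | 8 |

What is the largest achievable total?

550

Order all 8 blocks by rate: Outdoor/first 24 > Podcast/first 16 > Social/first 15 > Outdoor/second 14 > Print/first 12 > Social/second 8 > Print/second 5 > Podcast/second 3.
Outdoor first at 24: fill all 6 — 31 left.
Fill Podcast first block (10 at 16) — 21 left.
Fill Social first block (4 at 15) — 17 left.
Outdoor/second (14): +3 — 14 left.
Fill Print first block (8 at 12) — 6 left.
Social second at 8: only 6 left, fill 6.
Total = 24×6 + 16×10 + 15×4 + 14×3 + 12×8 + 8×6 = 550.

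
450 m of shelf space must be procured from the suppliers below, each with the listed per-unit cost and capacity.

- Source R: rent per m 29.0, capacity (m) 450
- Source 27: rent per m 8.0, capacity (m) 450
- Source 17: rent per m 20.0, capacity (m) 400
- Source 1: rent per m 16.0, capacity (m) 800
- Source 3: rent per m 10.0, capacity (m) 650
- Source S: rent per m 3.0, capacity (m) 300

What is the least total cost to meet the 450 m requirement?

2100

Cheapest first:
Source S at 3.0: take all 300 m — 150 still needed.
Source 27 (8.0): take the remaining 150 — done.
Source 3, Source 1, Source 17, Source R: unused.
Cost = 300×3.0 + 150×8.0 = 2100.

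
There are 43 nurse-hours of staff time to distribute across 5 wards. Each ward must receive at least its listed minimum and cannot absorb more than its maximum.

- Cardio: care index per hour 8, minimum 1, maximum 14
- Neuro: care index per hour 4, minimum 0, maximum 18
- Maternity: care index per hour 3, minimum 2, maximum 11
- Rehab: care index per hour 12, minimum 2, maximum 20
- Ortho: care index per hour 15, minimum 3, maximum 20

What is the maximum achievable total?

554

Meeting every minimum uses 1+0+2+2+3 = 8 nurse-hours, leaving 35.
Rank by care index per hour: Ortho 15 > Rehab 12 > Cardio 8 > Neuro 4 > Maternity 3.
Ortho takes 17 more to reach its cap of 20 → 18 left.
Rehab: +18 to 20 (cap) → 0 left.
Total = 8×1 + 3×2 + 12×20 + 15×20 = 554.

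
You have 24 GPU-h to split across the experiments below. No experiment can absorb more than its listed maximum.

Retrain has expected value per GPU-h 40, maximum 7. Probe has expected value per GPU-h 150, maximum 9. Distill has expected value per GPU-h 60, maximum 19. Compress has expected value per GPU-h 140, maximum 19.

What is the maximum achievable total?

Rank by expected value per GPU-h: Probe 150 > Compress 140 > Distill 60 > Retrain 40.
Give Probe 9 to hit its cap of 9 → 15 left.
Compress: +15 (room for 19) → 15. Pool exhausted.
Total = 150×9 + 140×15 = 3450.

3450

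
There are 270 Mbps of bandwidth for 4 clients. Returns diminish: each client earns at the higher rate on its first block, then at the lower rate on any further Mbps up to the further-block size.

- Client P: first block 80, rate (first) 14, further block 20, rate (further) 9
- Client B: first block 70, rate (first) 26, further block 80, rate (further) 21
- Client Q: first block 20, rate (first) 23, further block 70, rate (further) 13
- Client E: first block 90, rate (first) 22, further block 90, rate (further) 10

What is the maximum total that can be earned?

Rank every tier by rate: Client B/tier1 26 > Client Q/tier1 23 > Client E/tier1 22 > Client B/tier2 21 > Client P/tier1 14 > Client Q/tier2 13 > Client E/tier2 10 > Client P/tier2 9.
Fill Client B tier1 block (70 at 26) → 200 left.
Fill Client Q tier1 block (20 at 23) → 180 left.
Client E/tier1 (22): +90 → 90 left.
Client B tier2 at 21: fill all 80 → 10 left.
Client P tier1 at 14: only 10 left, fill 10.
Total = 26×70 + 23×20 + 22×90 + 21×80 + 14×10 = 6080.

6080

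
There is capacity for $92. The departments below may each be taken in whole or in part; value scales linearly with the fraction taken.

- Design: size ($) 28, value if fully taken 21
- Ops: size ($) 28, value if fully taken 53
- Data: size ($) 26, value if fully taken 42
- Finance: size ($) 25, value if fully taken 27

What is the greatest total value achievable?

131.75

Sort by value density: Ops 53/28≈1.89, Data 42/26≈1.62, Finance 27/25≈1.08, Design 21/28≈0.75.
Take all of Ops (28 $, value 53) → 64 $ left.
Data: take in full, 26 $ for value 42 → 38 left.
All 25 $ of Finance fit (value 27) → 13 remain.
Only 13 $ remain; take 13/28 of Design for value 21×13/28 = 9.75.
Total value = 131.75.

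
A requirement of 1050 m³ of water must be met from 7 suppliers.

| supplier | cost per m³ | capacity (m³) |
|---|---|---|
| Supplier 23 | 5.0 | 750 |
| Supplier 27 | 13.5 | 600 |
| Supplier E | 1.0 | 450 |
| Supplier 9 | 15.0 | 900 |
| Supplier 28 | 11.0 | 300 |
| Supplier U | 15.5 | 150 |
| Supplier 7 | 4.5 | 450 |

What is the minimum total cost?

3225

Cheapest first:
Supplier E at 1.0: take all 450 m³ → 600 still needed.
Supplier 7 (4.5): use full 450 → 150 m³ to go.
Supplier 23 at 5.0: take 150 of its 750 → requirement met.
Supplier 28, Supplier 27, Supplier 9, Supplier U: unused.
Cost = 450×1.0 + 450×4.5 + 150×5.0 = 3225.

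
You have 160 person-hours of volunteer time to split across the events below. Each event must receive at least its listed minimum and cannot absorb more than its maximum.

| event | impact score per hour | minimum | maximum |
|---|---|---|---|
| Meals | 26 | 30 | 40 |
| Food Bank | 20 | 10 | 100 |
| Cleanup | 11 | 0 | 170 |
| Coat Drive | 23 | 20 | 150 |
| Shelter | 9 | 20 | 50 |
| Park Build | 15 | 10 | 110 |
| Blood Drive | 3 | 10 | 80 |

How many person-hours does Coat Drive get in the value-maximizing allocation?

Meeting every minimum uses 30+10+0+20+20+10+10 = 100 person-hours, leaving 60.
Highest impact score per hour first: Meals 26 > Coat Drive 23 > Food Bank 20 > Park Build 15 > Cleanup 11 > Shelter 9 > Blood Drive 3.
Meals takes 10 more to reach its cap of 40 → 50 left.
Coat Drive has room for 130 more but only 50 remain, so it gets 70.

70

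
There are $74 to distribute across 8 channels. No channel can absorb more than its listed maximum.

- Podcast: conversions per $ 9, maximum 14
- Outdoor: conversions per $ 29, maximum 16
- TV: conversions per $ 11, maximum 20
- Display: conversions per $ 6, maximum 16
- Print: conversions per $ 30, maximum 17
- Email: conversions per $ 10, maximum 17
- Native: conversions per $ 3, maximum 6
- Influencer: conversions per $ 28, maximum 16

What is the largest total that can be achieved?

Rank by conversions per $: Print 30 > Outdoor 29 > Influencer 28 > TV 11 > Email 10 > Podcast 9 > Display 6 > Native 3.
Print takes 17 to reach its cap of 17 — 57 left.
Outdoor: +16 to 16 (cap) — 41 left.
Give Influencer 16 to hit its cap of 16 — 25 left.
Give TV 20 to hit its cap of 20 — 5 left.
Only 5 left; Email takes them to reach 5.
Total = 29×16 + 11×20 + 30×17 + 10×5 + 28×16 = 1692.

1692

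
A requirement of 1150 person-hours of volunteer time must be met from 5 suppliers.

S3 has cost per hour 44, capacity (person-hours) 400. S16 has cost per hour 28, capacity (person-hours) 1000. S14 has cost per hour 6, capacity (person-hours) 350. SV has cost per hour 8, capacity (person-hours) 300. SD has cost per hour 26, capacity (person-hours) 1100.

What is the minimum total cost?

Use suppliers in increasing cost order.
S14 at 6: take all 350 person-hours → 800 still needed.
Take 300 from SV at 8 → need 500 more.
Take 500 from SD at 26 to finish.
S16, S3: unused.
Cost = 350×6 + 300×8 + 500×26 = 17500.

17500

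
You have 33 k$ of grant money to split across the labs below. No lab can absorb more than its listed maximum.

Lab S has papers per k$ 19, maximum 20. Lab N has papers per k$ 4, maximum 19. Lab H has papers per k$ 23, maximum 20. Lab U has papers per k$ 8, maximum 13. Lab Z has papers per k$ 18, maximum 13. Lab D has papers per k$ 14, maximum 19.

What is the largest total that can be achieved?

Rank by papers per k$: Lab H 23 > Lab S 19 > Lab Z 18 > Lab D 14 > Lab U 8 > Lab N 4.
Lab H: +20 to 20 (cap) → 13 left.
Lab S: +13 (room for 20) → 13. Pool exhausted.
Total = 19×13 + 23×20 = 707.

707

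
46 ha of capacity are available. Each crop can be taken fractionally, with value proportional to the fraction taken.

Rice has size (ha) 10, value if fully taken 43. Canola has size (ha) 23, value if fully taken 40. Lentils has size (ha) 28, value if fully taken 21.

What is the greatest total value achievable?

Rank by value-to-size ratio: Rice 43/10≈4.3, Canola 40/23≈1.74, Lentils 21/28≈0.75.
Take all of Rice (10 ha, value 43) ; 36 ha left.
Take all of Canola (23 ha, value 40) ; 13 ha left.
Only 13 ha remain; take 13/28 of Lentils for value 21×13/28 = 9.75.
Total value = 92.75.

92.75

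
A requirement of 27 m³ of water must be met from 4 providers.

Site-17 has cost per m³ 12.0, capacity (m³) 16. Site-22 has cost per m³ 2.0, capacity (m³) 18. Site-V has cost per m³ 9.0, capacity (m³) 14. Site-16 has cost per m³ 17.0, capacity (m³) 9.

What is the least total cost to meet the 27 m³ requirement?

117

Fill from the cheapest provider first.
Take 18 from Site-22 at 2.0 → need 9 more.
Take 9 from Site-V at 9.0 to finish.
Site-17, Site-16: unused.
Cost = 18×2.0 + 9×9.0 = 117.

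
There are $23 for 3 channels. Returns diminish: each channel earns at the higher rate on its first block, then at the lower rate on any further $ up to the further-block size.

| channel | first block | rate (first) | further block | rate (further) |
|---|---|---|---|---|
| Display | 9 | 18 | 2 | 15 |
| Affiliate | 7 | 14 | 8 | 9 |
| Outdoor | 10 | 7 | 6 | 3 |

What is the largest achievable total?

335

Order all 6 blocks by rate: Display/tier1 18 > Display/tier2 15 > Affiliate/tier1 14 > Affiliate/tier2 9 > Outdoor/tier1 7 > Outdoor/tier2 3.
Display tier1 at 18: fill all 9 → 14 left.
Display/tier2 (15): +2 → 12 left.
Fill Affiliate tier1 block (7 at 14) → 5 left.
Affiliate tier2 at 9: only 5 left, fill 5.
Total = 18×9 + 15×2 + 14×7 + 9×5 = 335.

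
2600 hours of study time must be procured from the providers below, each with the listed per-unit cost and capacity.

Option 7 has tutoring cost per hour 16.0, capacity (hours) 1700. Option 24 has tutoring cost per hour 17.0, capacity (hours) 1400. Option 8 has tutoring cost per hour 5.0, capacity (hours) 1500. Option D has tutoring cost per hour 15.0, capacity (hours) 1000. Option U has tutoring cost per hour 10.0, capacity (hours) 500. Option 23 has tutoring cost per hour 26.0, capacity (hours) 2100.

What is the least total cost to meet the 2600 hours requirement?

21500

Fill from the cheapest provider first.
Take 1500 from Option 8 at 5.0 ; need 1100 more.
Take 500 from Option U at 10.0 ; need 600 more.
Option D (15.0): take the remaining 600 ; done.
Option 7, Option 24, Option 23: unused.
Cost = 1500×5.0 + 500×10.0 + 600×15.0 = 21500.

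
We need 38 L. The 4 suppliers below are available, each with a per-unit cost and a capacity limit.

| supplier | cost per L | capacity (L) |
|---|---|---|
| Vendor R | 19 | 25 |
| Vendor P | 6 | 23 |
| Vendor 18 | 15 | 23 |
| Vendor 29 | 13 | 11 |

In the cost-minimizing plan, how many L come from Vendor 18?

Fill from the cheapest supplier first.
Vendor P at 6: take all 23 L → 15 still needed.
Take 11 from Vendor 29 at 13 → need 4 more.
Vendor 18 (15): take the remaining 4 → done.
Vendor R: unused.

4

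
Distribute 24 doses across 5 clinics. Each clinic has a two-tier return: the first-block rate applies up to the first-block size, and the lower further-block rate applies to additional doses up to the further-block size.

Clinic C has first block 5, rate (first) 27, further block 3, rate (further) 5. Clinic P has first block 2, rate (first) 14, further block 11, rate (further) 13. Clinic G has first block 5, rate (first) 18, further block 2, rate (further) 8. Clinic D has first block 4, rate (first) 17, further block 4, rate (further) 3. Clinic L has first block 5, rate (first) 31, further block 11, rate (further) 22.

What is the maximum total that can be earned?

586

Treat each block as its own option and order by rate: Clinic L/tier1 31 > Clinic C/tier1 27 > Clinic L/tier2 22 > Clinic G/tier1 18 > Clinic D/tier1 17 > Clinic P/tier1 14 > Clinic P/tier2 13 > Clinic G/tier2 8 > Clinic C/tier2 5 > Clinic D/tier2 3.
Fill Clinic L tier1 block (5 at 31) — 19 left.
Clinic C tier1 at 27: fill all 5 — 14 left.
Clinic L/tier2 (22): +11 — 3 left.
3 remain; put them into Clinic G tier1 at 18.
Total = 31×5 + 27×5 + 22×11 + 18×3 = 586.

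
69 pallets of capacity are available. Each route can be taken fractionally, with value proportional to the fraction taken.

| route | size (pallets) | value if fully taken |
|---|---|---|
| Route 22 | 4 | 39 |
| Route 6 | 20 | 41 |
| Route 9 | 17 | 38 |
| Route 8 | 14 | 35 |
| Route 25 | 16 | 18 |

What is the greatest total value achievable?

168.75

Best value per unit of size first: Route 22 39/4≈9.75, Route 8 35/14≈2.5, Route 9 38/17≈2.24, Route 6 41/20≈2.05, Route 25 18/16≈1.12.
All 4 pallets of Route 22 fit (value 39) — 65 remain.
Route 8: take in full, 14 pallets for value 35 — 51 left.
Take all of Route 9 (17 pallets, value 38) — 34 pallets left.
Route 6: take in full, 20 pallets for value 41 — 14 left.
Fill the last 14 pallets with part of Route 25: 14/16 of it earns 15.75.
Total value = 168.75.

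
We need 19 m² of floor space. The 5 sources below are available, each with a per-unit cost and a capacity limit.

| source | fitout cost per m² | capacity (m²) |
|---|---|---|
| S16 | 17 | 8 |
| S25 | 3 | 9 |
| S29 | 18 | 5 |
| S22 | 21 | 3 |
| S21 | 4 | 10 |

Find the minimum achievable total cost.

Cheapest first:
S25 at 3: take all 9 m² ; 10 still needed.
S21 (4): use full 10 ; 0 m² to go.
S16, S29, S22: unused.
Cost = 9×3 + 10×4 = 67.

67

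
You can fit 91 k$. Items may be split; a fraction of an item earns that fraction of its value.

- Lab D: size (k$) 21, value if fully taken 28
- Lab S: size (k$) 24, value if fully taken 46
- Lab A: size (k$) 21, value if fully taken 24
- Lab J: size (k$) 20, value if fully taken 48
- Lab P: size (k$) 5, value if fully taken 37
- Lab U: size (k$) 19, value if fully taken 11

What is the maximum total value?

183

Best value per unit of size first: Lab P 37/5≈7.4, Lab J 48/20≈2.4, Lab S 46/24≈1.92, Lab D 28/21≈1.33, Lab A 24/21≈1.14, Lab U 11/19≈0.579.
Take all of Lab P (5 k$, value 37) ; 86 k$ left.
All 20 k$ of Lab J fit (value 48) ; 66 remain.
Lab S: take in full, 24 k$ for value 46 ; 42 left.
Lab D: take in full, 21 k$ for value 28 ; 21 left.
Take all of Lab A (21 k$, value 24) ; 0 k$ left.
Total value = 183.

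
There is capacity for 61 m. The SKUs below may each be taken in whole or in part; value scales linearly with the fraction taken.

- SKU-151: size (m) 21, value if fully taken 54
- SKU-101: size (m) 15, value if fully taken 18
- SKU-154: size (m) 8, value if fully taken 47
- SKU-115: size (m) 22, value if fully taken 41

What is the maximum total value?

Best value per unit of size first: SKU-154 47/8≈5.88, SKU-151 54/21≈2.57, SKU-115 41/22≈1.86, SKU-101 18/15≈1.2.
Take all of SKU-154 (8 m, value 47) — 53 m left.
SKU-151: take in full, 21 m for value 54 — 32 left.
SKU-115: take in full, 22 m for value 41 — 10 left.
Only 10 m remain; take 10/15 of SKU-101 for value 18×10/15 = 12.
Total value = 154.

154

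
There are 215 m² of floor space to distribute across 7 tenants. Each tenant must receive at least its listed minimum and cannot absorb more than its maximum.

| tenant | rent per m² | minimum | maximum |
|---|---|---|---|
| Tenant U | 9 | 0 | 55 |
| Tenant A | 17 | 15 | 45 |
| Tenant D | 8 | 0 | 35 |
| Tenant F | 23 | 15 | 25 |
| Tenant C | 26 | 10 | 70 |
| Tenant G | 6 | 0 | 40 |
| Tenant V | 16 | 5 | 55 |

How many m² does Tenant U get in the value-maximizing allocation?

Meeting every minimum uses 0+15+0+15+10+0+5 = 45 m², leaving 170.
Rank by rent per m²: Tenant C 26 > Tenant F 23 > Tenant A 17 > Tenant V 16 > Tenant U 9 > Tenant D 8 > Tenant G 6.
Tenant C: +60 to 70 (cap) ; 110 left.
Tenant F: +10 to 25 (cap) ; 100 left.
Tenant A: +30 to 45 (cap) ; 70 left.
Give Tenant V 50 more to hit its cap of 55 ; 20 left.
Tenant U has room for 55 more but only 20 remain, so it gets 20.

20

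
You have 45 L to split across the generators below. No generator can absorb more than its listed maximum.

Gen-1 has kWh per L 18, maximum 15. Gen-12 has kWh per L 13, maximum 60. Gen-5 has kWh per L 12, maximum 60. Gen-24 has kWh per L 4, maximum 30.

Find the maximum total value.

660

Order the generators by kWh per L: Gen-1 18 > Gen-12 13 > Gen-5 12 > Gen-24 4.
Gen-1 takes 15 to reach its cap of 15 — 30 left.
Gen-12: +30 (room for 60) → 30. Pool exhausted.
Total = 18×15 + 13×30 = 660.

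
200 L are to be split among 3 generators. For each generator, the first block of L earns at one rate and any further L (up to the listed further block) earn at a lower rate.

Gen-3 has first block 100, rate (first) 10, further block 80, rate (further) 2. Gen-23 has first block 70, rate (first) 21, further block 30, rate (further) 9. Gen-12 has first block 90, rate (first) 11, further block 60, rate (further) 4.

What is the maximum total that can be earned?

Rank every tier by rate: Gen-23/T1 21 > Gen-12/T1 11 > Gen-3/T1 10 > Gen-23/T2 9 > Gen-12/T2 4 > Gen-3/T2 2.
Fill Gen-23 T1 block (70 at 21) — 130 left.
Gen-12/T1 (11): +90 — 40 left.
Gen-3/T1: +40 of 100 at 10; pool empty.
Total = 21×70 + 11×90 + 10×40 = 2860.

2860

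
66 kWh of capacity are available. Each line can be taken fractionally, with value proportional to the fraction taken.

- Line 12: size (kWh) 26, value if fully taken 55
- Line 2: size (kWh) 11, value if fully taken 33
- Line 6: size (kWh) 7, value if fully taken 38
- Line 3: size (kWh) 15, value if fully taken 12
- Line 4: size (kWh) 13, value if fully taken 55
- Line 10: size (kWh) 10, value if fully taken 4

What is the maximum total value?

Best value per unit of size first: Line 6 38/7≈5.43, Line 4 55/13≈4.23, Line 2 33/11≈3, Line 12 55/26≈2.12, Line 3 12/15≈0.8, Line 10 4/10≈0.4.
All 7 kWh of Line 6 fit (value 38) — 59 remain.
Take all of Line 4 (13 kWh, value 55) — 46 kWh left.
Line 2: take in full, 11 kWh for value 33 — 35 left.
All 26 kWh of Line 12 fit (value 55) — 9 remain.
Only 9 kWh remain; take 9/15 of Line 3 for value 12×9/15 = 7.2.
Total value = 188.2.

188.2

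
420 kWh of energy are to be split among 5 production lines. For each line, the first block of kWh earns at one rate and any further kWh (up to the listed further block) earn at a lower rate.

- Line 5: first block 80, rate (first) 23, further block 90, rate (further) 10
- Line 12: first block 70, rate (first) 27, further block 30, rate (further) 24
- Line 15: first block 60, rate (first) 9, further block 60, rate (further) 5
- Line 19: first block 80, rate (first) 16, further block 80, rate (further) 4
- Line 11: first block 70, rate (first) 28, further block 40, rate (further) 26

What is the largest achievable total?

Rank every tier by rate: Line 11/tier1 28 > Line 12/tier1 27 > Line 11/tier2 26 > Line 12/tier2 24 > Line 5/tier1 23 > Line 19/tier1 16 > Line 5/tier2 10 > Line 15/tier1 9 > Line 15/tier2 5 > Line 19/tier2 4.
Line 11 tier1 at 28: fill all 70 ; 350 left.
Line 12/tier1 (27): +70 ; 280 left.
Line 11 tier2 at 26: fill all 40 ; 240 left.
Line 12/tier2 (24): +30 ; 210 left.
Line 5/tier1 (23): +80 ; 130 left.
Fill Line 19 tier1 block (80 at 16) ; 50 left.
Line 5/tier2: +50 of 90 at 10; pool empty.
Total = 28×70 + 27×70 + 26×40 + 24×30 + 23×80 + 16×80 + 10×50 = 9230.

9230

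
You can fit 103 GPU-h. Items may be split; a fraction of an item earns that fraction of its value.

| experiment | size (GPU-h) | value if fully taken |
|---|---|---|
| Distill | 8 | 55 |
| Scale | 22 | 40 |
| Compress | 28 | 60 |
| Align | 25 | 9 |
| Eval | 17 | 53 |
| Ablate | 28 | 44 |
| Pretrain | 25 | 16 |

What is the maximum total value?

Rank by value-to-size ratio: Distill 55/8≈6.88, Eval 53/17≈3.12, Compress 60/28≈2.14, Scale 40/22≈1.82, Ablate 44/28≈1.57, Pretrain 16/25≈0.64, Align 9/25≈0.36.
Take all of Distill (8 GPU-h, value 55) ; 95 GPU-h left.
All 17 GPU-h of Eval fit (value 53) ; 78 remain.
Take all of Compress (28 GPU-h, value 60) ; 50 GPU-h left.
Scale: take in full, 22 GPU-h for value 40 ; 28 left.
All 28 GPU-h of Ablate fit (value 44) ; 0 remain.
Total value = 252.

252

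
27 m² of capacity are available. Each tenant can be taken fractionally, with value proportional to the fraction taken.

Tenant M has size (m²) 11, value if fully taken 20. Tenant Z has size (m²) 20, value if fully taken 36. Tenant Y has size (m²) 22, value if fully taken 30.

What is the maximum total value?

Rank by value-to-size ratio: Tenant M 20/11≈1.82, Tenant Z 36/20≈1.8, Tenant Y 30/22≈1.36.
All 11 m² of Tenant M fit (value 20) — 16 remain.
Fill the last 16 m² with part of Tenant Z: 16/20 of it earns 28.8.
Total value = 48.8.

48.8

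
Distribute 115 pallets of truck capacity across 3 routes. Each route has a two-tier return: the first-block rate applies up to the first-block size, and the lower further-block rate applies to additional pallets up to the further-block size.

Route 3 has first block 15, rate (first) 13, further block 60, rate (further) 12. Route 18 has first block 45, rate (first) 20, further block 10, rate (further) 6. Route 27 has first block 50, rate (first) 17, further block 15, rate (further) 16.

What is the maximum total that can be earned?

Order all 6 blocks by rate: Route 18/T1 20 > Route 27/T1 17 > Route 27/T2 16 > Route 3/T1 13 > Route 3/T2 12 > Route 18/T2 6.
Fill Route 18 T1 block (45 at 20) — 70 left.
Fill Route 27 T1 block (50 at 17) — 20 left.
Route 27 T2 at 16: fill all 15 — 5 left.
5 remain; put them into Route 3 T1 at 13.
Total = 20×45 + 17×50 + 16×15 + 13×5 = 2055.

2055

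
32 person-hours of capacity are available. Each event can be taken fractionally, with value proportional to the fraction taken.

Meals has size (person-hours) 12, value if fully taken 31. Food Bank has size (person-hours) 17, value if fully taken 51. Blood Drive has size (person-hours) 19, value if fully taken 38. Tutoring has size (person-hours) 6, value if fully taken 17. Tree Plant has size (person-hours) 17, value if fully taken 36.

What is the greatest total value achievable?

91.25

Rank by value-to-size ratio: Food Bank 51/17≈3, Tutoring 17/6≈2.83, Meals 31/12≈2.58, Tree Plant 36/17≈2.12, Blood Drive 38/19≈2.
All 17 person-hours of Food Bank fit (value 51) — 15 remain.
Tutoring: take in full, 6 person-hours for value 17 — 9 left.
9 person-hours left: a 9/12 share of Meals gives 31×9/12 = 23.25.
Total value = 91.25.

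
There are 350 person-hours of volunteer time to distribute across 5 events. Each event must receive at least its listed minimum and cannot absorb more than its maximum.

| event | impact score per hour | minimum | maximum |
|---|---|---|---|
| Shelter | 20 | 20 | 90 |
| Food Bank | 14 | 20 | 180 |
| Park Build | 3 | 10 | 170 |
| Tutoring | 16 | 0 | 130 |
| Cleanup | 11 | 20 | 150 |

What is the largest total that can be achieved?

5530

Meeting every minimum uses 20+20+10+0+20 = 70 person-hours, leaving 280.
Highest impact score per hour first: Shelter 20 > Tutoring 16 > Food Bank 14 > Cleanup 11 > Park Build 3.
Shelter takes 70 more to reach its cap of 90 → 210 left.
Tutoring takes 130 more to reach its cap of 130 → 80 left.
Only 80 left; Food Bank takes them to reach 100.
Total = 20×90 + 14×100 + 3×10 + 16×130 + 11×20 = 5530.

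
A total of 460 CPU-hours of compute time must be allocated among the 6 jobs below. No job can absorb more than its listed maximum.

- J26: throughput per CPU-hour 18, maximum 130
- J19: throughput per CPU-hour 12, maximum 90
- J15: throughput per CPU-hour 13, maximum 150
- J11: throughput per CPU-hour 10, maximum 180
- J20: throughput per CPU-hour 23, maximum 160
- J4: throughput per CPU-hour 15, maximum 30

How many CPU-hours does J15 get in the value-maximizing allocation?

140

Highest throughput per CPU-hour first: J20 23 > J26 18 > J4 15 > J15 13 > J19 12 > J11 10.
J20 takes 160 to reach its cap of 160 ; 300 left.
Give J26 130 to hit its cap of 130 ; 170 left.
J4: +30 to 30 (cap) ; 140 left.
J15: +140 (room for 150) → 140. Pool exhausted.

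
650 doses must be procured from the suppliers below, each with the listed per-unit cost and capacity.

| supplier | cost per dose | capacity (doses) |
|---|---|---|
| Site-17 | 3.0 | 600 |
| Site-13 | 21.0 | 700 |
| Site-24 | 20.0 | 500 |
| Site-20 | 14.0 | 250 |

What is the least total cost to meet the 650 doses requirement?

Cheapest first:
Site-17 (3.0): use full 600 — 50 doses to go.
Site-20 at 14.0: take 50 of its 250 — requirement met.
Site-24, Site-13: unused.
Cost = 600×3.0 + 50×14.0 = 2500.

2500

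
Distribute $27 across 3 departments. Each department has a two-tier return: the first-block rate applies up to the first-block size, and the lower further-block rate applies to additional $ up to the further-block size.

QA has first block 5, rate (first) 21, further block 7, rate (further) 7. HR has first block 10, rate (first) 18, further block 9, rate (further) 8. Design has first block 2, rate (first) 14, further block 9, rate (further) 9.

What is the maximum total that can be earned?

402

Treat each block as its own option and order by rate: QA/T1 21 > HR/T1 18 > Design/T1 14 > Design/T2 9 > HR/T2 8 > QA/T2 7.
Fill QA T1 block (5 at 21) ; 22 left.
HR T1 at 18: fill all 10 ; 12 left.
Fill Design T1 block (2 at 14) ; 10 left.
Design/T2 (9): +9 ; 1 left.
HR T2 at 8: only 1 left, fill 1.
Total = 21×5 + 18×10 + 14×2 + 9×9 + 8×1 = 402.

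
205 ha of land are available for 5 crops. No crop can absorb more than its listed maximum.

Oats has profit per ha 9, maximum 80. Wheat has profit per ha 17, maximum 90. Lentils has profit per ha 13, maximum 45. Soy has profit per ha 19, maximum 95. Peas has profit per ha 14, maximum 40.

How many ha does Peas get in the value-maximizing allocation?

20

Highest profit per ha first: Soy 19 > Wheat 17 > Peas 14 > Lentils 13 > Oats 9.
Soy takes 95 to reach its cap of 95 — 110 left.
Wheat: +90 to 90 (cap) — 20 left.
Peas has room for 40 but only 20 remain, so it gets 20.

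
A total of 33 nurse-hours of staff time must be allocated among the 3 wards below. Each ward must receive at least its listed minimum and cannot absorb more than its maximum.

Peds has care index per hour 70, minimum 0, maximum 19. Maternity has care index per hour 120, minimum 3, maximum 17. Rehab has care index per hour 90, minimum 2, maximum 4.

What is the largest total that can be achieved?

Meeting every minimum uses 0+3+2 = 5 nurse-hours, leaving 28.
Highest care index per hour first: Maternity 120 > Rehab 90 > Peds 70.
Give Maternity 14 more to hit its cap of 17 ; 14 left.
Give Rehab 2 more to hit its cap of 4 ; 12 left.
Peds has room for 19 more but only 12 remain, so it gets 12.
Total = 70×12 + 120×17 + 90×4 = 3240.

3240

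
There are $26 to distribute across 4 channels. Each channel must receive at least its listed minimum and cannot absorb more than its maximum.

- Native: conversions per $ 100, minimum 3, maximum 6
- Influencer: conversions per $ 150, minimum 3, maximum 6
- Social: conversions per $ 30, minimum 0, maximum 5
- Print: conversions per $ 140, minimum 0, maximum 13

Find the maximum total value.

Meeting every minimum uses 3+3+0+0 = 6 $, leaving 20.
Order the channels by conversions per $: Influencer 150 > Print 140 > Native 100 > Social 30.
Give Influencer 3 more to hit its cap of 6 → 17 left.
Print: +13 to 13 (cap) → 4 left.
Give Native 3 more to hit its cap of 6 → 1 left.
Social has room for 5 more but only 1 remain, so it gets 1.
Total = 100×6 + 150×6 + 30×1 + 140×13 = 3350.

3350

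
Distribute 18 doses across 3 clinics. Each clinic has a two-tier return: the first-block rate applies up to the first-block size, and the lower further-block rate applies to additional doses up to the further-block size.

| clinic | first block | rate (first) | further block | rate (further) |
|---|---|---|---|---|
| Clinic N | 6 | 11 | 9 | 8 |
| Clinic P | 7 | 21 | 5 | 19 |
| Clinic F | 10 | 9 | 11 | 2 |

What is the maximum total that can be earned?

308

Rank every tier by rate: Clinic P/T1 21 > Clinic P/T2 19 > Clinic N/T1 11 > Clinic F/T1 9 > Clinic N/T2 8 > Clinic F/T2 2.
Clinic P/T1 (21): +7 — 11 left.
Clinic P T2 at 19: fill all 5 — 6 left.
Clinic N/T1 (11): +6 — 0 left.
Total = 21×7 + 19×5 + 11×6 = 308.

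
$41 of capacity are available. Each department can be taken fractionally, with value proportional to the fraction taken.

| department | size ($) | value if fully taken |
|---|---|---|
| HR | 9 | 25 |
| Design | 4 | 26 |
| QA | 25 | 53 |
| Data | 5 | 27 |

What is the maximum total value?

126.76

Rank by value-to-size ratio: Design 26/4≈6.5, Data 27/5≈5.4, HR 25/9≈2.78, QA 53/25≈2.12.
Design: take in full, 4 $ for value 26 → 37 left.
All 5 $ of Data fit (value 27) → 32 remain.
Take all of HR (9 $, value 25) → 23 $ left.
Fill the last 23 $ with part of QA: 23/25 of it earns 48.76.
Total value = 126.76.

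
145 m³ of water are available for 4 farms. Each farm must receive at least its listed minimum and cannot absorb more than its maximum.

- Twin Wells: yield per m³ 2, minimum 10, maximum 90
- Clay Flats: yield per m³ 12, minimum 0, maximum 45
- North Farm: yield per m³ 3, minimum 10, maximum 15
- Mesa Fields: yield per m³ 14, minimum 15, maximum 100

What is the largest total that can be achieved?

Meeting every minimum uses 10+0+10+15 = 35 m³, leaving 110.
Order the farms by yield per m³: Mesa Fields 14 > Clay Flats 12 > North Farm 3 > Twin Wells 2.
Mesa Fields takes 85 more to reach its cap of 100 — 25 left.
Only 25 left; Clay Flats takes them to reach 25.
Total = 2×10 + 12×25 + 3×10 + 14×100 = 1750.

1750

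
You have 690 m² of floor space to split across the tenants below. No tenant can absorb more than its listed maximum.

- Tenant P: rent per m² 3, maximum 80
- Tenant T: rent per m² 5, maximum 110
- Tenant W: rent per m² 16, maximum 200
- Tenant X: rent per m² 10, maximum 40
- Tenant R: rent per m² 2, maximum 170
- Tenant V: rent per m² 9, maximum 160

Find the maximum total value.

6030

Rank by rent per m²: Tenant W 16 > Tenant X 10 > Tenant V 9 > Tenant T 5 > Tenant P 3 > Tenant R 2.
Give Tenant W 200 to hit its cap of 200 — 490 left.
Tenant X: +40 to 40 (cap) — 450 left.
Tenant V takes 160 to reach its cap of 160 — 290 left.
Give Tenant T 110 to hit its cap of 110 — 180 left.
Tenant P: +80 to 80 (cap) — 100 left.
Tenant R: +100 (room for 170) → 100. Pool exhausted.
Total = 3×80 + 5×110 + 16×200 + 10×40 + 2×100 + 9×160 = 6030.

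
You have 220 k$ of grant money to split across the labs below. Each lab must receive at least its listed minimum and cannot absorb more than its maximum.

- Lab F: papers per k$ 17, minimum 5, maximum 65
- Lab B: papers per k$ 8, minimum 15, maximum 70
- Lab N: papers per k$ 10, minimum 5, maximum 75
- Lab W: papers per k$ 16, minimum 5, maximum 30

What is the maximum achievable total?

Meeting every minimum uses 5+15+5+5 = 30 k$, leaving 190.
Rank by papers per k$: Lab F 17 > Lab W 16 > Lab N 10 > Lab B 8.
Lab F: +60 to 65 (cap) ; 130 left.
Lab W takes 25 more to reach its cap of 30 ; 105 left.
Lab N takes 70 more to reach its cap of 75 ; 35 left.
Lab B has room for 55 more but only 35 remain, so it gets 50.
Total = 17×65 + 8×50 + 10×75 + 16×30 = 2735.

2735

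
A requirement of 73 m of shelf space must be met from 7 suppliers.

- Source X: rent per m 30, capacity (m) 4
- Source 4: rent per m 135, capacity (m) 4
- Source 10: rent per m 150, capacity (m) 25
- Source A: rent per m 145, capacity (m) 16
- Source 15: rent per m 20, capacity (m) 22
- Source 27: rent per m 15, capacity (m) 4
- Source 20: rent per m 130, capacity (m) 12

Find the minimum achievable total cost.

6690

Fill from the cheapest supplier first.
Source 27 at 15: take all 4 m — 69 still needed.
Source 15 (20): use full 22 — 47 m to go.
Source X at 30: take all 4 m — 43 still needed.
Source 20 (130): use full 12 — 31 m to go.
Take 4 from Source 4 at 135 — need 27 more.
Source A at 145: take all 16 m — 11 still needed.
Take 11 from Source 10 at 150 to finish.
Cost = 4×15 + 22×20 + 4×30 + 12×130 + 4×135 + 16×145 + 11×150 = 6690.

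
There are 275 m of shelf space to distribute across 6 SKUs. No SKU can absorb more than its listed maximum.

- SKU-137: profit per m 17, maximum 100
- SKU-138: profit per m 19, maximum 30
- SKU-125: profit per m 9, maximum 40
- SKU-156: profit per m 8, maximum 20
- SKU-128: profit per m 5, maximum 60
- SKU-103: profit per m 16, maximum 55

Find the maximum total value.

Highest profit per m first: SKU-138 19 > SKU-137 17 > SKU-103 16 > SKU-125 9 > SKU-156 8 > SKU-128 5.
SKU-138 takes 30 to reach its cap of 30 ; 245 left.
Give SKU-137 100 to hit its cap of 100 ; 145 left.
SKU-103 takes 55 to reach its cap of 55 ; 90 left.
Give SKU-125 40 to hit its cap of 40 ; 50 left.
Give SKU-156 20 to hit its cap of 20 ; 30 left.
SKU-128: +30 (room for 60) → 30. Pool exhausted.
Total = 17×100 + 19×30 + 9×40 + 8×20 + 5×30 + 16×55 = 3820.

3820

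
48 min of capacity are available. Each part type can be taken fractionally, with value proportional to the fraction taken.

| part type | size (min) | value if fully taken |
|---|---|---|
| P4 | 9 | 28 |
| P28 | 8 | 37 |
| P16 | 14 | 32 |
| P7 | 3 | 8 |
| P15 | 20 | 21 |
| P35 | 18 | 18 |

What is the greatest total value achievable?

119.7

Sort by value density: P28 37/8≈4.62, P4 28/9≈3.11, P7 8/3≈2.67, P16 32/14≈2.29, P15 21/20≈1.05, P35 18/18≈1.
Take all of P28 (8 min, value 37) ; 40 min left.
Take all of P4 (9 min, value 28) ; 31 min left.
Take all of P7 (3 min, value 8) ; 28 min left.
Take all of P16 (14 min, value 32) ; 14 min left.
Only 14 min remain; take 14/20 of P15 for value 21×14/20 = 14.7.
Total value = 119.7.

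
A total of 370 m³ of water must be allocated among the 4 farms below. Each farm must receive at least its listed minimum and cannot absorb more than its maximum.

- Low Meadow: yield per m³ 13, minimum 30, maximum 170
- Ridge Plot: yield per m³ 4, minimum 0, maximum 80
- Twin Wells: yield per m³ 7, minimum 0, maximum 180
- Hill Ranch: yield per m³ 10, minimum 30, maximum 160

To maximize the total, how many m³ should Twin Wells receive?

Meeting every minimum uses 30+0+0+30 = 60 m³, leaving 310.
Rank by yield per m³: Low Meadow 13 > Hill Ranch 10 > Twin Wells 7 > Ridge Plot 4.
Low Meadow takes 140 more to reach its cap of 170 — 170 left.
Hill Ranch: +130 to 160 (cap) — 40 left.
Only 40 left; Twin Wells takes them to reach 40.

40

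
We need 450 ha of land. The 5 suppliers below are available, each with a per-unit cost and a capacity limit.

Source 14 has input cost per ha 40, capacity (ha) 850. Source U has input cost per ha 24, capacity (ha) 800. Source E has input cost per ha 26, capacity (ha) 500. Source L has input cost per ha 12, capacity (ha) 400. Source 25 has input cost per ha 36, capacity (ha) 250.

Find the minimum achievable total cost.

Fill from the cheapest supplier first.
Source L at 12: take all 400 ha — 50 still needed.
Take 50 from Source U at 24 to finish.
Source E, Source 25, Source 14: unused.
Cost = 400×12 + 50×24 = 6000.

6000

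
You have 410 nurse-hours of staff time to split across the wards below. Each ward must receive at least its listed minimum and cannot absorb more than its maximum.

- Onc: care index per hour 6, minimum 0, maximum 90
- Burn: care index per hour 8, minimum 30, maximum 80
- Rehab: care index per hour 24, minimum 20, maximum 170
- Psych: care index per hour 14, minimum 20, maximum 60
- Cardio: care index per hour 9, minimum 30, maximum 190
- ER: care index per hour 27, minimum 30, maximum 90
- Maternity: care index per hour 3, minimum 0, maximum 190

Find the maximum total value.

8130

Meeting every minimum uses 0+30+20+20+30+30+0 = 130 nurse-hours, leaving 280.
Rank by care index per hour: ER 27 > Rehab 24 > Psych 14 > Cardio 9 > Burn 8 > Onc 6 > Maternity 3.
Give ER 60 more to hit its cap of 90 ; 220 left.
Give Rehab 150 more to hit its cap of 170 ; 70 left.
Give Psych 40 more to hit its cap of 60 ; 30 left.
Cardio: +30 (room for 160) → 60. Pool exhausted.
Total = 8×30 + 24×170 + 14×60 + 9×60 + 27×90 = 8130.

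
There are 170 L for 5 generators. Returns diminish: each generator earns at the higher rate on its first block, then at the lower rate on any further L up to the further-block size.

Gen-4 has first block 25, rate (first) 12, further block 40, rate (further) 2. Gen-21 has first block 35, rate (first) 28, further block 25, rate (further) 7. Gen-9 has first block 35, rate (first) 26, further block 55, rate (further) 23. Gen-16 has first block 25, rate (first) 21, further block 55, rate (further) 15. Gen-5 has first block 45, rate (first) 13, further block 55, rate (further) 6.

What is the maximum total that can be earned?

3980

Treat each block as its own option and order by rate: Gen-21/T1 28 > Gen-9/T1 26 > Gen-9/T2 23 > Gen-16/T1 21 > Gen-16/T2 15 > Gen-5/T1 13 > Gen-4/T1 12 > Gen-21/T2 7 > Gen-5/T2 6 > Gen-4/T2 2.
Gen-21/T1 (28): +35 → 135 left.
Fill Gen-9 T1 block (35 at 26) → 100 left.
Gen-9/T2 (23): +55 → 45 left.
Gen-16/T1 (21): +25 → 20 left.
Gen-16 T2 at 15: only 20 left, fill 20.
Total = 28×35 + 26×35 + 23×55 + 21×25 + 15×20 = 3980.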